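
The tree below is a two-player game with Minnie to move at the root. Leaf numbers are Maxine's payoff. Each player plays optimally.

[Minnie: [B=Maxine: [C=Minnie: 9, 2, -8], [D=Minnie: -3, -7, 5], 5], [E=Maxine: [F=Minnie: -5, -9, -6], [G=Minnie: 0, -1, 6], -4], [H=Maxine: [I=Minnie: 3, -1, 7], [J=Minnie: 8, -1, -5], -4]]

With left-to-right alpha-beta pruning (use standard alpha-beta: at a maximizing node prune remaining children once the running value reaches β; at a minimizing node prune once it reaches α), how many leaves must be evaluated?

17

C [α=-∞,β=+∞]: v=-8
D [α=-8,β=+∞]: v=-7
B [α=-∞,β=+∞]: v=5
F [α=-∞,β=5]: v=-9
G [α=-9,β=5]: v=-1
E [α=-∞,β=5]: v=-1
I [α=-∞,β=-1]: v=-1
H [α=-∞,β=-1]: v=-1 after child 1 ≥ β → β-cutoff, skip 2
Root [α=-∞,β=+∞]: v=-1
Leaves evaluated: 17 of 21.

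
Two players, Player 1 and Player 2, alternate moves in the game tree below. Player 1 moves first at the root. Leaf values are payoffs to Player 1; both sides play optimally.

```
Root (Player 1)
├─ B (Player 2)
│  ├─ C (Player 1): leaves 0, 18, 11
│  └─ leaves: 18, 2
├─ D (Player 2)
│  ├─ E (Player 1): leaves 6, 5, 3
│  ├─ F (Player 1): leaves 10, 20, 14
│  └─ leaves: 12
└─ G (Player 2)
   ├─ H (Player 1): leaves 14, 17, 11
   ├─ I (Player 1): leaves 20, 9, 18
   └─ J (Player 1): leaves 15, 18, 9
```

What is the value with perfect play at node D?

E: max(6, 5, 3) = 6
F: max(10, 20, 14) = 20
D: min(6, 20, 12) = 6

6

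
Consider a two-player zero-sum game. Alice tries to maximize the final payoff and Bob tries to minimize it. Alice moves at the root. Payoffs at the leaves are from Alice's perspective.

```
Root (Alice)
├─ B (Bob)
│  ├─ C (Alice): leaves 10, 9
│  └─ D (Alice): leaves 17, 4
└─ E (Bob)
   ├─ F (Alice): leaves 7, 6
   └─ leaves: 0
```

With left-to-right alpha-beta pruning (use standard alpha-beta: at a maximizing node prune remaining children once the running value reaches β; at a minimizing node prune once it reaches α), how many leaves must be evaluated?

C [α=-∞,β=+∞]: v=10
D [α=-∞,β=10]: v=17 after child 1 ≥ β → β-cutoff, skip 1
B [α=-∞,β=+∞]: v=10
F [α=10,β=+∞]: v=7
E [α=10,β=+∞]: v=7 after child 1 ≤ α → α-cutoff, skip 1
Root [α=-∞,β=+∞]: v=10
Leaves evaluated: 5 of 7.

5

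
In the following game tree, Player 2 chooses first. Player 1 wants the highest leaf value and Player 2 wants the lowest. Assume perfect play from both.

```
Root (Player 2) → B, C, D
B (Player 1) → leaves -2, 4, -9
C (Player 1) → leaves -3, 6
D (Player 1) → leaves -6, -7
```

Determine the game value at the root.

-6

B (Player 1): max(-2, 4, -9) = 4
C (Player 1): max(-3, 6) = 6
D (Player 1): max(-6, -7) = -6
Root (Player 2): min(4, 6, -6) = -6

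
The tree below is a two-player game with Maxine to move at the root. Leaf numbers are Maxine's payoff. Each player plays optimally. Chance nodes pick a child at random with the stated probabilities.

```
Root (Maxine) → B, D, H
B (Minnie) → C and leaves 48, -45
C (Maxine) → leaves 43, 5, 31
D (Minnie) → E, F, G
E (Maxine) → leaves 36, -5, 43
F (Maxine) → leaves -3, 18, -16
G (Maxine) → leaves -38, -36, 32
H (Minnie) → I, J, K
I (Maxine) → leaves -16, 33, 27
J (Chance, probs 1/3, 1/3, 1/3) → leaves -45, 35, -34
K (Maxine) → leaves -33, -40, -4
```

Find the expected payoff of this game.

18

C (Maxine): max(43, 5, 31) = 43
B (Minnie): min(43, 48, -45) = -45
E (Maxine): max(36, -5, 43) = 43
F (Maxine): max(-3, 18, -16) = 18
G (Maxine): max(-38, -36, 32) = 32
D (Minnie): min(43, 18, 32) = 18
I (Maxine): max(-16, 33, 27) = 33
J (Chance): 1/3·-45 + 1/3·35 + 1/3·-34 = -14.67
K (Maxine): max(-33, -40, -4) = -4
H (Minnie): min(33, -14.67, -4) = -14.67
Root (Maxine): max(-45, 18, -14.67) = 18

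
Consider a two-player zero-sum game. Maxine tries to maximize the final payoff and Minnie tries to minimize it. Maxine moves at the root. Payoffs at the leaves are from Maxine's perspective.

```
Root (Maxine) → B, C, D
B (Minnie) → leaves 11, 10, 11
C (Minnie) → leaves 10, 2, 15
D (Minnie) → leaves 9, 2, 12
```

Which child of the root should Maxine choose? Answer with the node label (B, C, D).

B (Minnie): min(11, 10, 11) = 10
C (Minnie): min(10, 2, 15) = 2
D (Minnie): min(9, 2, 12) = 2
Root (Maxine): max(10, 2, 2) = 10
Maxine picks the child with the highest value: B (value 10).

B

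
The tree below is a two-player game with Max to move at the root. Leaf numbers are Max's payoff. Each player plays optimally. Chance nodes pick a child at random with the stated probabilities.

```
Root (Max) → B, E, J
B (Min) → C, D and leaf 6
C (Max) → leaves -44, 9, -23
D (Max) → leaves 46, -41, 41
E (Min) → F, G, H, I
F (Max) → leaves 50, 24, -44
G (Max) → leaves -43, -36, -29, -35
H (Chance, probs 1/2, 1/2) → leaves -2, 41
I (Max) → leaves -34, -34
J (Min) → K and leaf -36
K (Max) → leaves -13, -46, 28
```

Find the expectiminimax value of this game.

6

C (Max): max(-44, 9, -23) = 9
D (Max): max(46, -41, 41) = 46
B (Min): min(9, 46, 6) = 6
F (Max): max(50, 24, -44) = 50
G (Max): max(-43, -36, -29, -35) = -29
H (Chance): 1/2·-2 + 1/2·41 = 19.5
I (Max): max(-34, -34) = -34
E (Min): min(50, -29, 19.5, -34) = -34
K (Max): max(-13, -46, 28) = 28
J (Min): min(28, -36) = -36
Root (Max): max(6, -34, -36) = 6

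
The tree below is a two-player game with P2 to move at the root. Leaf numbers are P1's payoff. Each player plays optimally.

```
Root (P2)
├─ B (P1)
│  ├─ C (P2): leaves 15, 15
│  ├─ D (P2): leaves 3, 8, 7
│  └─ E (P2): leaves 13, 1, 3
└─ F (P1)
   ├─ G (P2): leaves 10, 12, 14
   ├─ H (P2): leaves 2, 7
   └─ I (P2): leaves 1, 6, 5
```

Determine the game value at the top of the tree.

C (P2): min(15, 15) = 15
D (P2): min(3, 8, 7) = 3
E (P2): min(13, 1, 3) = 1
B (P1): max(15, 3, 1) = 15
G (P2): min(10, 12, 14) = 10
H (P2): min(2, 7) = 2
I (P2): min(1, 6, 5) = 1
F (P1): max(10, 2, 1) = 10
Root (P2): min(15, 10) = 10

10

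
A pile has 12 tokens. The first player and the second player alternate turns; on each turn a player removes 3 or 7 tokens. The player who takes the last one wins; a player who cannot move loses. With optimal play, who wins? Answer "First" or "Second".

Second

W/L table (W = player to move can force a win):
i:   0  1  2  3  4  5  6  7  8  9 10 11 12
     L  L  L  W  W  W  L  W  W  W  L  L  L
Position 12 is L, so the second player wins.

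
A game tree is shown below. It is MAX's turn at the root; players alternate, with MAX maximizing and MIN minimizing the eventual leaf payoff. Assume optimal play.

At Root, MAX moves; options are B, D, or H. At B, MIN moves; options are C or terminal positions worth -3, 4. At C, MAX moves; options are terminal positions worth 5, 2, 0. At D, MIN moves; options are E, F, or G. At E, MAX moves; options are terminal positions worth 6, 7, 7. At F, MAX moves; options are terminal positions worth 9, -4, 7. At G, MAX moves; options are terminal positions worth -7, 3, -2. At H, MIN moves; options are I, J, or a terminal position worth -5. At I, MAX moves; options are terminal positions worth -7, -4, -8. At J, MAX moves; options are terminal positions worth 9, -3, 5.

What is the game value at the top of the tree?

C (MAX): max(5, 2, 0) = 5
B (MIN): min(5, -3, 4) = -3
E (MAX): max(6, 7, 7) = 7
F (MAX): max(9, -4, 7) = 9
G (MAX): max(-7, 3, -2) = 3
D (MIN): min(7, 9, 3) = 3
I (MAX): max(-7, -4, -8) = -4
J (MAX): max(9, -3, 5) = 9
H (MIN): min(-4, 9, -5) = -5
Root (MAX): max(-3, 3, -5) = 3

3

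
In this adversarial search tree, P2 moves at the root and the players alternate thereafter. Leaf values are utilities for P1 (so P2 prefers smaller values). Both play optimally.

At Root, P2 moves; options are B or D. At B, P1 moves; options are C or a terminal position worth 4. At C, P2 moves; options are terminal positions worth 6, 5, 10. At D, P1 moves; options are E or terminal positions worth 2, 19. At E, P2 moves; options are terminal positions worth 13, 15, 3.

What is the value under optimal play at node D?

E: min(13, 15, 3) = 3
D: max(3, 2, 19) = 19

19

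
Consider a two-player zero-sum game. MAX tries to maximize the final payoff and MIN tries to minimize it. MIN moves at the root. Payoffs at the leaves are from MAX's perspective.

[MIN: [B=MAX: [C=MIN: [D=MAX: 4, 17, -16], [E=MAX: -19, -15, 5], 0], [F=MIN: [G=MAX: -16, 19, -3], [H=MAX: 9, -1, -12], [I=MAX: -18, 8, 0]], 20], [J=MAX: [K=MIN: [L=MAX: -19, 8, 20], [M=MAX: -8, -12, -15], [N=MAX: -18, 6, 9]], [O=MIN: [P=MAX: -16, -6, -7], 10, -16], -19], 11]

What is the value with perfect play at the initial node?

D (MAX): max(4, 17, -16) = 17
E (MAX): max(-19, -15, 5) = 5
C (MIN): min(17, 5, 0) = 0
G (MAX): max(-16, 19, -3) = 19
H (MAX): max(9, -1, -12) = 9
I (MAX): max(-18, 8, 0) = 8
F (MIN): min(19, 9, 8) = 8
B (MAX): max(0, 8, 20) = 20
L (MAX): max(-19, 8, 20) = 20
M (MAX): max(-8, -12, -15) = -8
N (MAX): max(-18, 6, 9) = 9
K (MIN): min(20, -8, 9) = -8
P (MAX): max(-16, -6, -7) = -6
O (MIN): min(-6, 10, -16) = -16
J (MAX): max(-8, -16, -19) = -8
Root (MIN): min(20, -8, 11) = -8

-8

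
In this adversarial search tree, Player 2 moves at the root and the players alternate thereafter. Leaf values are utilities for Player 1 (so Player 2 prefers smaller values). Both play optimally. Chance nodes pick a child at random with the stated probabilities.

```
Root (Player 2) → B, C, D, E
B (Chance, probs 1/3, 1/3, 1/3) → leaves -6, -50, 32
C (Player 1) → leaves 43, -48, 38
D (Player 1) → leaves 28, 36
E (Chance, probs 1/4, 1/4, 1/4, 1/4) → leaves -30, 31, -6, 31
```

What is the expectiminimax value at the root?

-8

B (Chance): 1/3·-6 + 1/3·-50 + 1/3·32 = -8
C (Player 1): max(43, -48, 38) = 43
D (Player 1): max(28, 36) = 36
E (Chance): 1/4·-30 + 1/4·31 + 1/4·-6 + 1/4·31 = 6.5
Root (Player 2): min(-8, 43, 36, 6.5) = -8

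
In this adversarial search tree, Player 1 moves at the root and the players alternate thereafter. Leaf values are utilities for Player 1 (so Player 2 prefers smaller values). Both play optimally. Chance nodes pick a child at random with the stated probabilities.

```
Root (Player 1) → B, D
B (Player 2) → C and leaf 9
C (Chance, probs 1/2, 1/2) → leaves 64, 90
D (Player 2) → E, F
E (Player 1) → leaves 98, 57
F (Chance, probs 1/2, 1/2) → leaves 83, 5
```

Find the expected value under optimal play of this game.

C (Chance): 1/2·64 + 1/2·90 = 77
B (Player 2): min(77, 9) = 9
E (Player 1): max(98, 57) = 98
F (Chance): 1/2·83 + 1/2·5 = 44
D (Player 2): min(98, 44) = 44
Root (Player 1): max(9, 44) = 44

44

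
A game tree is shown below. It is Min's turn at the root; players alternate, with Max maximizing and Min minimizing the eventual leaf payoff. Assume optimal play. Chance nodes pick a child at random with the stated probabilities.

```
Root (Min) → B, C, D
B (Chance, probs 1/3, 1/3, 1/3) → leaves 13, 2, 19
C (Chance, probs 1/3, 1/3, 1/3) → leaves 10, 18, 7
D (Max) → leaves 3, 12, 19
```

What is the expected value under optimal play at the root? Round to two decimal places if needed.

B (Chance): 1/3·13 + 1/3·2 + 1/3·19 = 11.33
C (Chance): 1/3·10 + 1/3·18 + 1/3·7 = 11.67
D (Max): max(3, 12, 19) = 19
Root (Min): min(11.33, 11.67, 19) = 11.33

11.33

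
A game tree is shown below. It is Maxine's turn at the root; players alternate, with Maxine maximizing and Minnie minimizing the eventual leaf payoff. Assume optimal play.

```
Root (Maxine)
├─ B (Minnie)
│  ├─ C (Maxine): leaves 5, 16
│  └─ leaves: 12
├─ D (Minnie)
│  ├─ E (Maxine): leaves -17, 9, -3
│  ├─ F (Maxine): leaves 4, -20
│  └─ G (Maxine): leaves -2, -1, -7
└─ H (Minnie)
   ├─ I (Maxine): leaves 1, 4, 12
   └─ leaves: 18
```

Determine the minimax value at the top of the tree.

C (Maxine): max(5, 16) = 16
B (Minnie): min(16, 12) = 12
E (Maxine): max(-17, 9, -3) = 9
F (Maxine): max(4, -20) = 4
G (Maxine): max(-2, -1, -7) = -1
D (Minnie): min(9, 4, -1) = -1
I (Maxine): max(1, 4, 12) = 12
H (Minnie): min(12, 18) = 12
Root (Maxine): max(12, -1, 12) = 12

12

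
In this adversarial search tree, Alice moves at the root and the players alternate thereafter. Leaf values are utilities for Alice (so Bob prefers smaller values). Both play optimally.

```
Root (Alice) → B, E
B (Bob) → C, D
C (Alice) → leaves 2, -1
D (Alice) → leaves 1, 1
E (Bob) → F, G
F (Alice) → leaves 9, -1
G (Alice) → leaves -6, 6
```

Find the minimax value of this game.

6

C (Alice): max(2, -1) = 2
D (Alice): max(1, 1) = 1
B (Bob): min(2, 1) = 1
F (Alice): max(9, -1) = 9
G (Alice): max(-6, 6) = 6
E (Bob): min(9, 6) = 6
Root (Alice): max(1, 6) = 6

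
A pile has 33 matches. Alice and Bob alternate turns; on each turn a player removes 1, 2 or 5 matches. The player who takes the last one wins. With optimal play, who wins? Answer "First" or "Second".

W/L table (W = player to move can force a win):
i:   0  1  2  3  4  5  6  7  8  9 10 11 12 13 14 15 16 17 18 19 20 21 22 23 24 25 26 27 28 29 30 31 32 33
     L  W  W  L  W  W  L  W  W  L  W  W  L  W  W  L  W  W  L  W  W  L  W  W  L  W  W  L  W  W  L  W  W  L
Position 33 is L, so the second player wins.

Second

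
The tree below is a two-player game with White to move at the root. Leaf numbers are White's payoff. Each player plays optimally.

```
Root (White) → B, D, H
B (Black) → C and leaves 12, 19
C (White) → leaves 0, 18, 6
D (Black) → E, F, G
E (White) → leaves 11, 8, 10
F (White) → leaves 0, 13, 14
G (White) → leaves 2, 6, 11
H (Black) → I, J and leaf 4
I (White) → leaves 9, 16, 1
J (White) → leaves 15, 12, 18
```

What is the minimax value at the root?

12

C (White): max(0, 18, 6) = 18
B (Black): min(18, 12, 19) = 12
E (White): max(11, 8, 10) = 11
F (White): max(0, 13, 14) = 14
G (White): max(2, 6, 11) = 11
D (Black): min(11, 14, 11) = 11
I (White): max(9, 16, 1) = 16
J (White): max(15, 12, 18) = 18
H (Black): min(16, 18, 4) = 4
Root (White): max(12, 11, 4) = 12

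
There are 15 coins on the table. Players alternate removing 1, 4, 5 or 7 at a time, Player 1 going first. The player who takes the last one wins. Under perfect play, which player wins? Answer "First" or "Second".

First

Compute winning (W) and losing (L) positions by backward induction:
i:   0  1  2  3  4  5  6  7  8  9 10 11 12 13 14 15
     L  W  L  W  W  W  W  W  L  W  L  W  W  W  W  W
Position 15 is W, so the first player wins.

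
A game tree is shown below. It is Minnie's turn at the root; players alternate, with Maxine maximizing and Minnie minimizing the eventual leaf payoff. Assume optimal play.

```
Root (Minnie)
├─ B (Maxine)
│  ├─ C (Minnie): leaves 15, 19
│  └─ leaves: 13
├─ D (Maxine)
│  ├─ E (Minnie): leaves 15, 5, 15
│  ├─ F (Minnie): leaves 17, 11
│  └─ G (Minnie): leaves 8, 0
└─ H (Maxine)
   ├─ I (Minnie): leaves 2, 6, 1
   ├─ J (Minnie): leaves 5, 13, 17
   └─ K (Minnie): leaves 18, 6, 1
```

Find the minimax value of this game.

C (Minnie): min(15, 19) = 15
B (Maxine): max(15, 13) = 15
E (Minnie): min(15, 5, 15) = 5
F (Minnie): min(17, 11) = 11
G (Minnie): min(8, 0) = 0
D (Maxine): max(5, 11, 0) = 11
I (Minnie): min(2, 6, 1) = 1
J (Minnie): min(5, 13, 17) = 5
K (Minnie): min(18, 6, 1) = 1
H (Maxine): max(1, 5, 1) = 5
Root (Minnie): min(15, 11, 5) = 5

5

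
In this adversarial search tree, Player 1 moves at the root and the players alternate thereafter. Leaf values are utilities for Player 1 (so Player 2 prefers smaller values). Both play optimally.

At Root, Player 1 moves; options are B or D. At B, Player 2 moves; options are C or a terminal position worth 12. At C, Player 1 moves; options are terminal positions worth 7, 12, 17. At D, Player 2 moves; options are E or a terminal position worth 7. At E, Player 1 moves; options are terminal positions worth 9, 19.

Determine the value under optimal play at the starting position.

C (Player 1): max(7, 12, 17) = 17
B (Player 2): min(17, 12) = 12
E (Player 1): max(9, 19) = 19
D (Player 2): min(19, 7) = 7
Root (Player 1): max(12, 7) = 12

12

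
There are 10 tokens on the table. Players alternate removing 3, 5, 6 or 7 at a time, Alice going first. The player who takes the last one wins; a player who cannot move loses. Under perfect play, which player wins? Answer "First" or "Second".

Second

Compute winning (W) and losing (L) positions by backward induction:
i:   0  1  2  3  4  5  6  7  8  9 10
     L  L  L  W  W  W  W  W  W  W  L
Position 10 is L, so the second player wins.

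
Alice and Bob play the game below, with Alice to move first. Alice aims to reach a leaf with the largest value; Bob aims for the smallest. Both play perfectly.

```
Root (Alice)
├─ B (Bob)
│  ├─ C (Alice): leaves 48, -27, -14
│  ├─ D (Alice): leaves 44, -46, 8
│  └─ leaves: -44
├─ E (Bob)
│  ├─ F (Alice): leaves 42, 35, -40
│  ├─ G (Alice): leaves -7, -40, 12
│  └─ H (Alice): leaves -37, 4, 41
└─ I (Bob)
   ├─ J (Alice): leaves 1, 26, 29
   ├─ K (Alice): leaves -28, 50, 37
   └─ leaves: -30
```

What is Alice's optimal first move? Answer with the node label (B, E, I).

E

C (Alice): max(48, -27, -14) = 48
D (Alice): max(44, -46, 8) = 44
B (Bob): min(48, 44, -44) = -44
F (Alice): max(42, 35, -40) = 42
G (Alice): max(-7, -40, 12) = 12
H (Alice): max(-37, 4, 41) = 41
E (Bob): min(42, 12, 41) = 12
J (Alice): max(1, 26, 29) = 29
K (Alice): max(-28, 50, 37) = 50
I (Bob): min(29, 50, -30) = -30
Root (Alice): max(-44, 12, -30) = 12
Alice picks the child with the highest value: E (value 12).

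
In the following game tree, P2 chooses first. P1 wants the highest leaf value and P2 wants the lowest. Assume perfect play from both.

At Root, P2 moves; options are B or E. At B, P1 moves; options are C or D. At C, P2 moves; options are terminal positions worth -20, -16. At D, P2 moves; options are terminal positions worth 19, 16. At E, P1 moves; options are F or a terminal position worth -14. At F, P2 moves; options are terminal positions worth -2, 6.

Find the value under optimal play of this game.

C (P2): min(-20, -16) = -20
D (P2): min(19, 16) = 16
B (P1): max(-20, 16) = 16
F (P2): min(-2, 6) = -2
E (P1): max(-2, -14) = -2
Root (P2): min(16, -2) = -2

-2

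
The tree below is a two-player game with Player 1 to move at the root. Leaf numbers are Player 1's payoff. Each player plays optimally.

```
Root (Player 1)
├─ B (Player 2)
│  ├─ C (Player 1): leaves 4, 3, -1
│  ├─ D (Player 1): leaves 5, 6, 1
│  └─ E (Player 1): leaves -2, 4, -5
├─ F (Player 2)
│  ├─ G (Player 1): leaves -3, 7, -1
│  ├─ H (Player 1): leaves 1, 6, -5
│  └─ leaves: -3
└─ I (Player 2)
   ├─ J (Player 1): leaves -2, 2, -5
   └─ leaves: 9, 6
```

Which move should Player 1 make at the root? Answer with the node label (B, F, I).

C (Player 1): max(4, 3, -1) = 4
D (Player 1): max(5, 6, 1) = 6
E (Player 1): max(-2, 4, -5) = 4
B (Player 2): min(4, 6, 4) = 4
G (Player 1): max(-3, 7, -1) = 7
H (Player 1): max(1, 6, -5) = 6
F (Player 2): min(7, 6, -3) = -3
J (Player 1): max(-2, 2, -5) = 2
I (Player 2): min(2, 9, 6) = 2
Root (Player 1): max(4, -3, 2) = 4
Player 1 picks the child with the highest value: B (value 4).

B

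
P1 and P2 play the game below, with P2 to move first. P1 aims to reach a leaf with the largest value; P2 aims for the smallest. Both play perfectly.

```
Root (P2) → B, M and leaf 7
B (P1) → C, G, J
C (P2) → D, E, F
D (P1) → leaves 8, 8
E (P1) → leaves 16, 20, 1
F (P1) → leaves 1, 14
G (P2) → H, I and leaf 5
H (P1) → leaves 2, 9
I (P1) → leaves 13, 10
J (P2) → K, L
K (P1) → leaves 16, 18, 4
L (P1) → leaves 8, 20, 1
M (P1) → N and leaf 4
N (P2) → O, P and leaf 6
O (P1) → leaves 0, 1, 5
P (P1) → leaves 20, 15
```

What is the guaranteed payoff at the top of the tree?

D (P1): max(8, 8) = 8
E (P1): max(16, 20, 1) = 20
F (P1): max(1, 14) = 14
C (P2): min(8, 20, 14) = 8
H (P1): max(2, 9) = 9
I (P1): max(13, 10) = 13
G (P2): min(9, 13, 5) = 5
K (P1): max(16, 18, 4) = 18
L (P1): max(8, 20, 1) = 20
J (P2): min(18, 20) = 18
B (P1): max(8, 5, 18) = 18
O (P1): max(0, 1, 5) = 5
P (P1): max(20, 15) = 20
N (P2): min(5, 20, 6) = 5
M (P1): max(5, 4) = 5
Root (P2): min(18, 5, 7) = 5

5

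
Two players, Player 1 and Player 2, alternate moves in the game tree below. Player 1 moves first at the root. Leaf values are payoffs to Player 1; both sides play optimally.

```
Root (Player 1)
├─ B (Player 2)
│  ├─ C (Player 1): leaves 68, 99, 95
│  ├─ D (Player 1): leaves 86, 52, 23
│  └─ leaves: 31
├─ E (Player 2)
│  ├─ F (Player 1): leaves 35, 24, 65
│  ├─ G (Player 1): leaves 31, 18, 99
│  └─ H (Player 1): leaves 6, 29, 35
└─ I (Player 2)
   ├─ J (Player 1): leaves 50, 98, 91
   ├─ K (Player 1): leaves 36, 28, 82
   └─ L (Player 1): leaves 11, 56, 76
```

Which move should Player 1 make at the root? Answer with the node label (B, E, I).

C (Player 1): max(68, 99, 95) = 99
D (Player 1): max(86, 52, 23) = 86
B (Player 2): min(99, 86, 31) = 31
F (Player 1): max(35, 24, 65) = 65
G (Player 1): max(31, 18, 99) = 99
H (Player 1): max(6, 29, 35) = 35
E (Player 2): min(65, 99, 35) = 35
J (Player 1): max(50, 98, 91) = 98
K (Player 1): max(36, 28, 82) = 82
L (Player 1): max(11, 56, 76) = 76
I (Player 2): min(98, 82, 76) = 76
Root (Player 1): max(31, 35, 76) = 76
Player 1 picks the child with the highest value: I (value 76).

I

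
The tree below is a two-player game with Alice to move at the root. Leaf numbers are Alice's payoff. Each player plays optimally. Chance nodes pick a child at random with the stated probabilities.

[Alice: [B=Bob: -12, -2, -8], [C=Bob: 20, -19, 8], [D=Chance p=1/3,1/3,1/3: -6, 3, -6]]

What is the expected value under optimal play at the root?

B (Bob): min(-12, -2, -8) = -12
C (Bob): min(20, -19, 8) = -19
D (Chance): 1/3·-6 + 1/3·3 + 1/3·-6 = -3
Root (Alice): max(-12, -19, -3) = -3

-3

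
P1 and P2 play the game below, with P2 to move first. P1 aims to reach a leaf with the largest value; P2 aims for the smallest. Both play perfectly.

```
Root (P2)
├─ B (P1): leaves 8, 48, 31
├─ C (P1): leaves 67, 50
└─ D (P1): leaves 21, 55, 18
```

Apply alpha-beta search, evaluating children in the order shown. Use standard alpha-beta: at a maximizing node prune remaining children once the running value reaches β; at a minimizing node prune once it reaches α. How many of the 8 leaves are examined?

B [α=-∞,β=+∞]: v=48
C [α=-∞,β=48]: v=67 after child 1 ≥ β → β-cutoff, skip 1
D [α=-∞,β=48]: v=55 after child 2 ≥ β → β-cutoff, skip 1
Root [α=-∞,β=+∞]: v=48
Leaves evaluated: 6 of 8.

6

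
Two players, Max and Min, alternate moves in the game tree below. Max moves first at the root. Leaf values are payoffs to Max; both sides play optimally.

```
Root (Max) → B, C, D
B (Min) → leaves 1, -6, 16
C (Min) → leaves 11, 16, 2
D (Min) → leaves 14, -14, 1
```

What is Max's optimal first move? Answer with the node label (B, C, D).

C

B (Min): min(1, -6, 16) = -6
C (Min): min(11, 16, 2) = 2
D (Min): min(14, -14, 1) = -14
Root (Max): max(-6, 2, -14) = 2
Max picks the child with the highest value: C (value 2).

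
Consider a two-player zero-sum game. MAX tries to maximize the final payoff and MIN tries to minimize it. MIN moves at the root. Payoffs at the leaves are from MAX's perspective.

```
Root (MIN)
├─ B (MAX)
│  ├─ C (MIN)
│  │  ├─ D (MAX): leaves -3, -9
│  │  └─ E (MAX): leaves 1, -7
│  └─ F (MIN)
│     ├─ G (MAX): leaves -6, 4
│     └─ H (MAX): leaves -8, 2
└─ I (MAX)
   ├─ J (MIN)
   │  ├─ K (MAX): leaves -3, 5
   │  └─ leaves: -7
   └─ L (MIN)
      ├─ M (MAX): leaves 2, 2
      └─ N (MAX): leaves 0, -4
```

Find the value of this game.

0

D (MAX): max(-3, -9) = -3
E (MAX): max(1, -7) = 1
C (MIN): min(-3, 1) = -3
G (MAX): max(-6, 4) = 4
H (MAX): max(-8, 2) = 2
F (MIN): min(4, 2) = 2
B (MAX): max(-3, 2) = 2
K (MAX): max(-3, 5) = 5
J (MIN): min(5, -7) = -7
M (MAX): max(2, 2) = 2
N (MAX): max(0, -4) = 0
L (MIN): min(2, 0) = 0
I (MAX): max(-7, 0) = 0
Root (MIN): min(2, 0) = 0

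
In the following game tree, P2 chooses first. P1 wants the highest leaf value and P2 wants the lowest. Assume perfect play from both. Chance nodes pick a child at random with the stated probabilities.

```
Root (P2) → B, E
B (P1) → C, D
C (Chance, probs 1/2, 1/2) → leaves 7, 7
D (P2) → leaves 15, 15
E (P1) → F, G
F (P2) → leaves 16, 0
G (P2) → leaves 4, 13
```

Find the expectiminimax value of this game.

C (Chance): 1/2·7 + 1/2·7 = 7
D (P2): min(15, 15) = 15
B (P1): max(7, 15) = 15
F (P2): min(16, 0) = 0
G (P2): min(4, 13) = 4
E (P1): max(0, 4) = 4
Root (P2): min(15, 4) = 4

4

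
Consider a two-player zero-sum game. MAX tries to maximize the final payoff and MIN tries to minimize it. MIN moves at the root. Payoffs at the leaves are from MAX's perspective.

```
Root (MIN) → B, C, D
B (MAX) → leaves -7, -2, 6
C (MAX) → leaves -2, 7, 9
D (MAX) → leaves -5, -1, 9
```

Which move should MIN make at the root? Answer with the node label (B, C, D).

B (MAX): max(-7, -2, 6) = 6
C (MAX): max(-2, 7, 9) = 9
D (MAX): max(-5, -1, 9) = 9
Root (MIN): min(6, 9, 9) = 6
MIN picks the child with the lowest value: B (value 6).

B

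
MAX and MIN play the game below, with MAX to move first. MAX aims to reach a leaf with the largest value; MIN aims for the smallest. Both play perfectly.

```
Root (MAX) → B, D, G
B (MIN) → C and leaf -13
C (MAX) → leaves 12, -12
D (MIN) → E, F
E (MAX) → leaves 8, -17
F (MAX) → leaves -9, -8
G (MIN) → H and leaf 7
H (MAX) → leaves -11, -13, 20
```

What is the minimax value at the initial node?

C (MAX): max(12, -12) = 12
B (MIN): min(12, -13) = -13
E (MAX): max(8, -17) = 8
F (MAX): max(-9, -8) = -8
D (MIN): min(8, -8) = -8
H (MAX): max(-11, -13, 20) = 20
G (MIN): min(20, 7) = 7
Root (MAX): max(-13, -8, 7) = 7

7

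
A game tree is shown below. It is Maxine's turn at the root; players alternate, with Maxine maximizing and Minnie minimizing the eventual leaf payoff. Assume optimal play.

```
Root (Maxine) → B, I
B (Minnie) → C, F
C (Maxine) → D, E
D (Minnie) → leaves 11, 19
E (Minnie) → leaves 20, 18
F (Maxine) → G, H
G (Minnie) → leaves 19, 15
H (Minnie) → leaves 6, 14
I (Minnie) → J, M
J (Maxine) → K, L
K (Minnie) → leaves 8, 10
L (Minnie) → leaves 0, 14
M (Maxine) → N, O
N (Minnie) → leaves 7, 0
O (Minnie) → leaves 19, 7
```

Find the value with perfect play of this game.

D (Minnie): min(11, 19) = 11
E (Minnie): min(20, 18) = 18
C (Maxine): max(11, 18) = 18
G (Minnie): min(19, 15) = 15
H (Minnie): min(6, 14) = 6
F (Maxine): max(15, 6) = 15
B (Minnie): min(18, 15) = 15
K (Minnie): min(8, 10) = 8
L (Minnie): min(0, 14) = 0
J (Maxine): max(8, 0) = 8
N (Minnie): min(7, 0) = 0
O (Minnie): min(19, 7) = 7
M (Maxine): max(0, 7) = 7
I (Minnie): min(8, 7) = 7
Root (Maxine): max(15, 7) = 15

15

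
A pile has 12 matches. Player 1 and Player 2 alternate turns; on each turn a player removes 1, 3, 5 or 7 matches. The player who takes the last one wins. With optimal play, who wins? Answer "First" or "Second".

Second

i:   0  1  2  3  4  5  6  7  8  9 10 11 12
     L  W  L  W  L  W  L  W  L  W  L  W  L
Position 12 is L, so the second player wins.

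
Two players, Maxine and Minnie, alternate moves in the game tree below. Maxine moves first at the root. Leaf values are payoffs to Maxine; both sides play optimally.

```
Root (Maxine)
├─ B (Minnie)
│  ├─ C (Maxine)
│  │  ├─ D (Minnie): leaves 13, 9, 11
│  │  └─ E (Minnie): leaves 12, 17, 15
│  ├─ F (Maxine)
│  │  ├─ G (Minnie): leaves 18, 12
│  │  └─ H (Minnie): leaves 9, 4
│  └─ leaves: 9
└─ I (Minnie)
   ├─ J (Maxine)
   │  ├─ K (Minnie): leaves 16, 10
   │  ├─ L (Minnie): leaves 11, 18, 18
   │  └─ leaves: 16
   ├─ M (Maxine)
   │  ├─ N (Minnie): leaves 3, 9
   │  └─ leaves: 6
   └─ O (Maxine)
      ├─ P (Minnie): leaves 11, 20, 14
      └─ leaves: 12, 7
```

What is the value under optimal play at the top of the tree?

D (Minnie): min(13, 9, 11) = 9
E (Minnie): min(12, 17, 15) = 12
C (Maxine): max(9, 12) = 12
G (Minnie): min(18, 12) = 12
H (Minnie): min(9, 4) = 4
F (Maxine): max(12, 4) = 12
B (Minnie): min(12, 12, 9) = 9
K (Minnie): min(16, 10) = 10
L (Minnie): min(11, 18, 18) = 11
J (Maxine): max(10, 11, 16) = 16
N (Minnie): min(3, 9) = 3
M (Maxine): max(3, 6) = 6
P (Minnie): min(11, 20, 14) = 11
O (Maxine): max(11, 12, 7) = 12
I (Minnie): min(16, 6, 12) = 6
Root (Maxine): max(9, 6) = 9

9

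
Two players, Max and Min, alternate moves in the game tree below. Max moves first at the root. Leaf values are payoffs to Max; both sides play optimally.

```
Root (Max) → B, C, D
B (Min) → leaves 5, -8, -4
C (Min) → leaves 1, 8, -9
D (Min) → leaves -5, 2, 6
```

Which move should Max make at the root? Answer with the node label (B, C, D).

D

B (Min): min(5, -8, -4) = -8
C (Min): min(1, 8, -9) = -9
D (Min): min(-5, 2, 6) = -5
Root (Max): max(-8, -9, -5) = -5
Max picks the child with the highest value: D (value -5).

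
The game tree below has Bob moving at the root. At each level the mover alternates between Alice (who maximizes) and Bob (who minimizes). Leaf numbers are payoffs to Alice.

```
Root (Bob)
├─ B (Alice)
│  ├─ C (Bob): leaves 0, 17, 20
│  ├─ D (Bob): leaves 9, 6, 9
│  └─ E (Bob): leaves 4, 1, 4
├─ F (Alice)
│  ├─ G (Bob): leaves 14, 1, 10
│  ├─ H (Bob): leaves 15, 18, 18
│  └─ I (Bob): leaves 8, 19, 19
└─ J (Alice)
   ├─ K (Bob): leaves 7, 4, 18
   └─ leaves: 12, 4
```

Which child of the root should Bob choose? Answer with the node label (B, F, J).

B

C (Bob): min(0, 17, 20) = 0
D (Bob): min(9, 6, 9) = 6
E (Bob): min(4, 1, 4) = 1
B (Alice): max(0, 6, 1) = 6
G (Bob): min(14, 1, 10) = 1
H (Bob): min(15, 18, 18) = 15
I (Bob): min(8, 19, 19) = 8
F (Alice): max(1, 15, 8) = 15
K (Bob): min(7, 4, 18) = 4
J (Alice): max(4, 12, 4) = 12
Root (Bob): min(6, 15, 12) = 6
Bob picks the child with the lowest value: B (value 6).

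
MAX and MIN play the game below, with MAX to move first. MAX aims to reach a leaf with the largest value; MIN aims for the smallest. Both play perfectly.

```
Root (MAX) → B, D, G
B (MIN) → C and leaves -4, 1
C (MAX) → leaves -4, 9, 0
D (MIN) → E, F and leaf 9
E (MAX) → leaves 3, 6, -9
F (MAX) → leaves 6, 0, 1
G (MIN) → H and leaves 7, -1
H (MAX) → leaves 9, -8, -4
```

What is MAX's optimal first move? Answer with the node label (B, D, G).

D

C (MAX): max(-4, 9, 0) = 9
B (MIN): min(9, -4, 1) = -4
E (MAX): max(3, 6, -9) = 6
F (MAX): max(6, 0, 1) = 6
D (MIN): min(6, 6, 9) = 6
H (MAX): max(9, -8, -4) = 9
G (MIN): min(9, 7, -1) = -1
Root (MAX): max(-4, 6, -1) = 6
MAX picks the child with the highest value: D (value 6).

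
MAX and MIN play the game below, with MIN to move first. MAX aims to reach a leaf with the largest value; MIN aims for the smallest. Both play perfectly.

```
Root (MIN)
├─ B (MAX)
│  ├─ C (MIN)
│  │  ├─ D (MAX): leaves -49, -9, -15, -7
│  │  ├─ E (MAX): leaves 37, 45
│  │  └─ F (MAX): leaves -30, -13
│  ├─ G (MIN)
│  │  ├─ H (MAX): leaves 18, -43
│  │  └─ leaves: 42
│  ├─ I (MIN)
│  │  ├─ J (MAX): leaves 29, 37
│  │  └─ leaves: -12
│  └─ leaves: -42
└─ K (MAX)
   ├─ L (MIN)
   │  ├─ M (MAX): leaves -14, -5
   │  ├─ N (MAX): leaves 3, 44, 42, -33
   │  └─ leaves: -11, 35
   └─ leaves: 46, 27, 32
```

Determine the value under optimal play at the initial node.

18

D (MAX): max(-49, -9, -15, -7) = -7
E (MAX): max(37, 45) = 45
F (MAX): max(-30, -13) = -13
C (MIN): min(-7, 45, -13) = -13
H (MAX): max(18, -43) = 18
G (MIN): min(18, 42) = 18
J (MAX): max(29, 37) = 37
I (MIN): min(37, -12) = -12
B (MAX): max(-13, 18, -12, -42) = 18
M (MAX): max(-14, -5) = -5
N (MAX): max(3, 44, 42, -33) = 44
L (MIN): min(-5, 44, -11, 35) = -11
K (MAX): max(-11, 46, 27, 32) = 46
Root (MIN): min(18, 46) = 18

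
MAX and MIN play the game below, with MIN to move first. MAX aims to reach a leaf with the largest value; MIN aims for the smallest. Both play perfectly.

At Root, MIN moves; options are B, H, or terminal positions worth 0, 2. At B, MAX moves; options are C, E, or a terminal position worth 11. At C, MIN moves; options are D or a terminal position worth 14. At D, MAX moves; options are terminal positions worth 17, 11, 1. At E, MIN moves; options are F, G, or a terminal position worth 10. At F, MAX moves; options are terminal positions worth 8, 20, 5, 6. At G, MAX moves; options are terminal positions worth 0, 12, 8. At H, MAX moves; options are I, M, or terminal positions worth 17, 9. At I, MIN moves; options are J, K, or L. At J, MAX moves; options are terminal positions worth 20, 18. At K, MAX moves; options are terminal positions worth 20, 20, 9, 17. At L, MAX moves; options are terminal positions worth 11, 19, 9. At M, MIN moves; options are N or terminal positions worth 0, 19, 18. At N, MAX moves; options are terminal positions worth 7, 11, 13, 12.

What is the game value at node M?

0

N: max(7, 11, 13, 12) = 13
M: min(13, 0, 19, 18) = 0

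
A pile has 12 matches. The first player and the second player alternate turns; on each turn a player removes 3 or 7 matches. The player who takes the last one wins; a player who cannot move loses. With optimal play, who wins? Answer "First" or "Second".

W/L table (W = player to move can force a win):
i:   0  1  2  3  4  5  6  7  8  9 10 11 12
     L  L  L  W  W  W  L  W  W  W  L  L  L
Position 12 is L, so the second player wins.

Second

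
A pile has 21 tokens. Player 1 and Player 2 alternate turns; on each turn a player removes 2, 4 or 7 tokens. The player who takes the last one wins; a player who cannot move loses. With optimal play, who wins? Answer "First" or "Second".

Second

Positions where the player to move wins (W) vs loses (L):
i:   0  1  2  3  4  5  6  7  8  9 10 11 12 13 14 15 16 17 18 19 20 21
     L  L  W  W  W  W  L  W  W  L  W  W  L  W  W  L  W  W  L  W  W  L
Position 21 is L, so the second player wins.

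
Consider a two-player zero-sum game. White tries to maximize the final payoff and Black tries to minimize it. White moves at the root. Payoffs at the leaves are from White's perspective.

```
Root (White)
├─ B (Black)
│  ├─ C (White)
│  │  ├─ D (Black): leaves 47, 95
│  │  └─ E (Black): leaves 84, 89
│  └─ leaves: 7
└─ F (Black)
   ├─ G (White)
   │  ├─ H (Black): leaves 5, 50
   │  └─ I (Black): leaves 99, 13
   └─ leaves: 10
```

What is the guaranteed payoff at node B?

7

D: min(47, 95) = 47
E: min(84, 89) = 84
C: max(47, 84) = 84
B: min(84, 7) = 7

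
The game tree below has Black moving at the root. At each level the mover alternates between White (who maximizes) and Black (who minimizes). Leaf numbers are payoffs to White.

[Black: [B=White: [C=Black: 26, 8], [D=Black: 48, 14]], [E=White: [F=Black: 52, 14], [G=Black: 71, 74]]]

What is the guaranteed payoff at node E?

71

F: min(52, 14) = 14
G: min(71, 74) = 71
E: max(14, 71) = 71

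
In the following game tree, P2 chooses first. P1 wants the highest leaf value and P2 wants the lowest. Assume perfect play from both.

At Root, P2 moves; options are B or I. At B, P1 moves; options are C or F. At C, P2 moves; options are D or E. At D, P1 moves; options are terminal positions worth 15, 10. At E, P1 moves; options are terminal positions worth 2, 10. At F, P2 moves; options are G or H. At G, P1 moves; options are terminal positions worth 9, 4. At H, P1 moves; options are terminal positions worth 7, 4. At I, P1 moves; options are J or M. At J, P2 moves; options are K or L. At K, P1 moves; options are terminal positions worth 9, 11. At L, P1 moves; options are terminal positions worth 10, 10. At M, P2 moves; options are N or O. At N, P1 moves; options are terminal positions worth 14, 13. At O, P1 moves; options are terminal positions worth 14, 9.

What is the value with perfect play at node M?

N: max(14, 13) = 14
O: max(14, 9) = 14
M: min(14, 14) = 14

14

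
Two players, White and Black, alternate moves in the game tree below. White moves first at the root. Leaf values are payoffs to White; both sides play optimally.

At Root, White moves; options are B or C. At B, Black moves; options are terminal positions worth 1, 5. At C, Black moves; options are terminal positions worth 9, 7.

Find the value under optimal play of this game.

7

B (Black): min(1, 5) = 1
C (Black): min(9, 7) = 7
Root (White): max(1, 7) = 7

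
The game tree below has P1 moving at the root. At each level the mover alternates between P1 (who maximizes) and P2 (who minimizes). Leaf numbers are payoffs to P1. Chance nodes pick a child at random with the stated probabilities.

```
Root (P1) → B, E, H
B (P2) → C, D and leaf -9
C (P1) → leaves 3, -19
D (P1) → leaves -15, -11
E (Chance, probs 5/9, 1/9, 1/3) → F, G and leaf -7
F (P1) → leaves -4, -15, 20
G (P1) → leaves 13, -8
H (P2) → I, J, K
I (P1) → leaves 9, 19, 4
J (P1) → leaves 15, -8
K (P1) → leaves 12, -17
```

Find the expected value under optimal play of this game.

12

C (P1): max(3, -19) = 3
D (P1): max(-15, -11) = -11
B (P2): min(3, -11, -9) = -11
F (P1): max(-4, -15, 20) = 20
G (P1): max(13, -8) = 13
E (Chance): 5/9·20 + 1/9·13 + 1/3·-7 = 10.22
I (P1): max(9, 19, 4) = 19
J (P1): max(15, -8) = 15
K (P1): max(12, -17) = 12
H (P2): min(19, 15, 12) = 12
Root (P1): max(-11, 10.22, 12) = 12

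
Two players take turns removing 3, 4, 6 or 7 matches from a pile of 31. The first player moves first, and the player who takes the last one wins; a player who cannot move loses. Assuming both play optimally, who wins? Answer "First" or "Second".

Second

Compute winning (W) and losing (L) positions by backward induction:
i:   0  1  2  3  4  5  6  7  8  9 10 11 12 13 14 15 16 17 18 19 20 21 22 23 24 25 26 27 28 29 30 31
     L  L  L  W  W  W  W  W  W  W  L  L  L  W  W  W  W  W  W  W  L  L  L  W  W  W  W  W  W  W  L  L
Position 31 is L, so the second player wins.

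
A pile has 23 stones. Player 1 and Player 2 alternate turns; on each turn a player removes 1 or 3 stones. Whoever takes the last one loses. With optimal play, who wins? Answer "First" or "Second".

Second

Positions where the player to move wins (W) vs loses (L):
i:   0  1  2  3  4  5  6  7  8  9 10 11 12 13 14 15 16 17 18 19 20 21 22 23
     W  L  W  L  W  L  W  L  W  L  W  L  W  L  W  L  W  L  W  L  W  L  W  L
Position 23 is L, so the second player wins.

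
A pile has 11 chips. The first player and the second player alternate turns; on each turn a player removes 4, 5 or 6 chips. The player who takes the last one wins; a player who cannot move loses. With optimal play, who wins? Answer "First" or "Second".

Compute winning (W) and losing (L) positions by backward induction:
i:   0  1  2  3  4  5  6  7  8  9 10 11
     L  L  L  L  W  W  W  W  W  W  L  L
Position 11 is L, so the second player wins.

Second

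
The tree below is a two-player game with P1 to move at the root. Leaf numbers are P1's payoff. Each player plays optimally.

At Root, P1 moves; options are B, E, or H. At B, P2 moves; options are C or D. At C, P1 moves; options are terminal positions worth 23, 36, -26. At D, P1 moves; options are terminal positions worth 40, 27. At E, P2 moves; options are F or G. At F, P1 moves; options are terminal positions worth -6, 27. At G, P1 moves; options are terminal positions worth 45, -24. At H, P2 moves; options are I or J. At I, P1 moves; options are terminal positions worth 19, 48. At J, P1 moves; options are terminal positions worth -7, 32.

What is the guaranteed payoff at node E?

F: max(-6, 27) = 27
G: max(45, -24) = 45
E: min(27, 45) = 27

27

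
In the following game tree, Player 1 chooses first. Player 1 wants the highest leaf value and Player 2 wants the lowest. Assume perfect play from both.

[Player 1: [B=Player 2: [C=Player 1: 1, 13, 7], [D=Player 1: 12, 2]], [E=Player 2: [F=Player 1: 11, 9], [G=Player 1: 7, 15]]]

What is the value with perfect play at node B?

C: max(1, 13, 7) = 13
D: max(12, 2) = 12
B: min(13, 12) = 12

12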